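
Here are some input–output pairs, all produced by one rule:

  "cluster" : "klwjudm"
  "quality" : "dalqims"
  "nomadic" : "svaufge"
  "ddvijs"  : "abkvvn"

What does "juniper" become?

The rule is to shift every letter 8 places backward in the alphabet (wrapping around), then move the first 3 characters to the end (rotate left by 3).
For "juniper", step one produces "bmfahwj"; step two turns that into "ahwjbmf".
(Check on "quality": → "imsdalq" → "dalqims" ✓)

ahwjbmf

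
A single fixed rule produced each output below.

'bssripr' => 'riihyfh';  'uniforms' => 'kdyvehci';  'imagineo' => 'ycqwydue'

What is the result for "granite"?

Rule — shift every letter 10 places backward in the alphabet (wrapping around).
So "granite" becomes "whqdyju".

whqdyju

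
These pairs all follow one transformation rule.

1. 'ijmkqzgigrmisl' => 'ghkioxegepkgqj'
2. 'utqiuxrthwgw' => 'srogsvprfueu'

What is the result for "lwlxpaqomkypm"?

The rule is to shift every letter 2 places backward in the alphabet (wrapping around).
Doing the same to "lwlxpaqomkypm": "jujvnyomkiwnk".

jujvnyomkiwnk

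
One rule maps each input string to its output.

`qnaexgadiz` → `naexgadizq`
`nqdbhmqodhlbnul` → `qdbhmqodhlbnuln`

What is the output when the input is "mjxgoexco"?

Each output is the input with this applied: move the first character to the end.
Applying that to "mjxgoexco" gives "jxgoexcom".

jxgoexcom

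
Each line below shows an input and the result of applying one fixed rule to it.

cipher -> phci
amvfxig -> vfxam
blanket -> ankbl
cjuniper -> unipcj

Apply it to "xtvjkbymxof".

vjkbymxxt

Rule — delete the last 2 characters, then move the first 2 characters to the end (rotate left by 2).
For "xtvjkbymxof", step one produces "xtvjkbymx"; step two turns that into "vjkbymxxt".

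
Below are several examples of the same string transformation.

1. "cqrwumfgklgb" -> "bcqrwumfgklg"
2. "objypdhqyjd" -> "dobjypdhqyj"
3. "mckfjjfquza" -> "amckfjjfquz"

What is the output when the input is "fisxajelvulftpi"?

In each case the input is transformed by: move the last character to the front.
"fisxajelvulftpi" → "ifisxajelvulftp".

ifisxajelvulftp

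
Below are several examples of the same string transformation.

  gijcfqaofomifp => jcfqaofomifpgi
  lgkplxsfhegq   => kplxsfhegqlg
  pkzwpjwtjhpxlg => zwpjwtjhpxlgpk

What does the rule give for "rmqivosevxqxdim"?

qivosevxqxdimrm

Looking at the pairs, the operation is to move the first 2 characters to the end (rotate left by 2).
On "rmqivosevxqxdim" that produces "qivosevxqxdimrm".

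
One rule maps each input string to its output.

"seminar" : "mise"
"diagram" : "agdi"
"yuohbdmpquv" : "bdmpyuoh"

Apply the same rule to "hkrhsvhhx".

The pattern: delete the last 3 characters, then swap the front and back halves of the string.
For "hkrhsvhhx", step one produces "hkrhsv"; step two turns that into "hsvhkr".

hsvhkr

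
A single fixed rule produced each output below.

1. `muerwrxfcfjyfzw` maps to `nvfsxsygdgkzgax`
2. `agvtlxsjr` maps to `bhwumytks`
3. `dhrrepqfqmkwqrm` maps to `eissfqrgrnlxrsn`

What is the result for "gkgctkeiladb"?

hlhdulfjmbec

Looking at the pairs, the operation is to shift every letter 1 place forward in the alphabet (wrapping around).
Doing the same to "gkgctkeiladb": "hlhdulfjmbec".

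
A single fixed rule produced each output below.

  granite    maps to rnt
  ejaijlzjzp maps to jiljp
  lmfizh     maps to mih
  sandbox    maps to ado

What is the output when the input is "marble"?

abe

The rule is to keep every other character starting from the second (positions 2nd, 4th, 6th, ...).
Doing the same to "marble": "abe".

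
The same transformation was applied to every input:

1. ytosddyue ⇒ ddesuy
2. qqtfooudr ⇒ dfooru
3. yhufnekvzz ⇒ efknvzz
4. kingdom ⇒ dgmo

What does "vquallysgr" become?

In each case the input is transformed by: delete the first 3 characters, then sort the characters into alphabetical order.
"vquallysgr" → "allysgr" → "agllrsy".

agllrsy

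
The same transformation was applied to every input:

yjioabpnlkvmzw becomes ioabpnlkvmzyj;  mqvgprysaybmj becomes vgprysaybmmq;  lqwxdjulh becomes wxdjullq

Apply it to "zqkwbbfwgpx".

kwbbfwgpzq

What's happening: delete the last character, then move the first 2 characters to the end (rotate left by 2).
"zqkwbbfwgpx" → "zqkwbbfwgp" → "kwbbfwgpzq".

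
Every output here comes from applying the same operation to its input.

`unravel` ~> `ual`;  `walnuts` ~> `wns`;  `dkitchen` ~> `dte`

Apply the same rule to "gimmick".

gmk

What's happening: keep one character in every 3, starting at position 1 (positions 1st, 4th, 7th, ...).
Doing the same to "gimmick": "gmk".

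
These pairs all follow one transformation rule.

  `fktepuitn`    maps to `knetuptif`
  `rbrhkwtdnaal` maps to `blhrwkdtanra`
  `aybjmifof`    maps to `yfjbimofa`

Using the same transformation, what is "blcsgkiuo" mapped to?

losckguib

In each case the input is transformed by: swap the first and last characters, then swap each adjacent pair of characters (1↔2, 3↔4, ...).
Starting from "blcsgkiuo": after the first operation, "olcsgkiub"; after the second, "losckguib".
(Check on "aybjmifof": → "fybjmifoa" → "yfjbimofa" ✓)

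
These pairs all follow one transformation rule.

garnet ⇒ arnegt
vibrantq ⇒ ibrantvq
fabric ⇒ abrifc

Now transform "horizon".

Each output is the input with this applied: swap the first and last characters, then move the first character to the end.
On "horizon": the first step gives "norizoh", and the second then gives "orizohn".
(Check on "fabric": → "cabrif" → "abrifc" ✓)

orizohn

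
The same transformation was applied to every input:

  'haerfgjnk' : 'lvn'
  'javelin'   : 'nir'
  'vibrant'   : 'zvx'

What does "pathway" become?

Rule — keep one character in every 3, starting at position 1 (positions 1st, 4th, 7th, ...), then shift every letter 4 places forward in the alphabet (wrapping around).
"pathway" → "tlc".

tlc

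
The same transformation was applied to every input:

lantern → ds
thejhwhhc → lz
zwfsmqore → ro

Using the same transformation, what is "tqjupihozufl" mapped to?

li

In each case the input is transformed by: shift every letter 8 places backward in the alphabet (wrapping around), then keep only the first 2 characters.
Working it through for "tqjupihozufl": intermediate "libmhazgrmxd", final "li".
(Check on "thejhwhhc": → "lzwbzozzu" → "lz" ✓)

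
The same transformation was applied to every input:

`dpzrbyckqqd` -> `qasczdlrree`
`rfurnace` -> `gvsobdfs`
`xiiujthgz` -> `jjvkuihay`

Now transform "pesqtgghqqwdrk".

What's happening: move the first character to the end, then shift every letter 1 place forward in the alphabet (wrapping around).
"pesqtgghqqwdrk" → "esqtgghqqwdrkp" → "ftruhhirrxeslq".

ftruhhirrxeslq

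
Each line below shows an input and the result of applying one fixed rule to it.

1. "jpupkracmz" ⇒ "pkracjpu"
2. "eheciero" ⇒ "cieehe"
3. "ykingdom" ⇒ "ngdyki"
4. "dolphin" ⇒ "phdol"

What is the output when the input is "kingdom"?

In each case the input is transformed by: delete the last 2 characters, then move the first 3 characters to the end (rotate left by 3).
For "kingdom", step one produces "kingd"; step two turns that into "gdkin".
(Check on "dolphin": → "dolph" → "phdol" ✓)

gdkin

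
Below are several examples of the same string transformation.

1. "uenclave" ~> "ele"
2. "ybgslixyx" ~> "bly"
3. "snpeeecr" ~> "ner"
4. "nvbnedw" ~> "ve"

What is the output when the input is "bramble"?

rb

Looking at the pairs, the operation is to keep one character in every 3, starting at position 2 (positions 2nd, 5th, 8th, ...).
So "bramble" becomes "rb".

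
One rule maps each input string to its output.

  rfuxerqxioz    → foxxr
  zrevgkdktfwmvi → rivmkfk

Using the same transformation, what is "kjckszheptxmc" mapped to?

jmktze

The pattern: keep every other character starting from the second (positions 2nd, 4th, 6th, ...), then take characters alternately from the front and the back (1st, last, 2nd, 2nd-last, ...).
Applying both steps to "kjckszheptxmc": "jkzetm", then "jmktze".
(Check on "rfuxerqxioz": → "fxrxo" → "foxxr" ✓)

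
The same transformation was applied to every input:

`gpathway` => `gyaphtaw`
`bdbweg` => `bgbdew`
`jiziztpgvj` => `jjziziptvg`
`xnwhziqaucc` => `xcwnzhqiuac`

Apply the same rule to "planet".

ptalen

The pattern: move the last character to the front, then swap each adjacent pair of characters (1↔2, 3↔4, ...).
Working it through for "planet": intermediate "tplane", final "ptalen".
(Check on "bdbweg": → "gbdbwe" → "bgbdew" ✓)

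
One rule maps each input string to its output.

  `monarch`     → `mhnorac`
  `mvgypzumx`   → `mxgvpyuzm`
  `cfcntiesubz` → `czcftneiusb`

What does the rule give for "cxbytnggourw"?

cwbxtygnogru

The transformation: move the last character to the front, then swap each adjacent pair of characters (1↔2, 3↔4, ...).
Working it through for "cxbytnggourw": intermediate "wcxbytnggour", final "cwbxtygnogru".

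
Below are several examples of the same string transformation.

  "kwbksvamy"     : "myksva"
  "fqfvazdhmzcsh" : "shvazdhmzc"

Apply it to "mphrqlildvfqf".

Rule — delete the first 3 characters, then move the last 2 characters to the front (rotate right by 2).
"mphrqlildvfqf" → "rqlildvfqf" → "qfrqlildvf".

qfrqlildvf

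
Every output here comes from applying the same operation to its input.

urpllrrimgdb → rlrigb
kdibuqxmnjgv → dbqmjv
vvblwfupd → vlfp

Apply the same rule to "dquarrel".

Rule — keep every other character starting from the second (positions 2nd, 4th, 6th, ...).
"dquarrel" → "qarl".

qarl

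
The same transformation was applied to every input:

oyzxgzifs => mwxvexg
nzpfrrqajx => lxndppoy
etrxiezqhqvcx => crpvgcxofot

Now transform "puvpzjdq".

nstnxh

In each case the input is transformed by: shift every letter 2 places backward in the alphabet (wrapping around), then delete the last 2 characters.
Starting from "puvpzjdq": after the first operation, "nstnxhbo"; after the second, "nstnxh".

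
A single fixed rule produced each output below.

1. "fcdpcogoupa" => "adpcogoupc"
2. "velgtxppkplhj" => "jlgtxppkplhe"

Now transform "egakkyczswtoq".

Rule — delete the first character, then swap the first and last characters.
Applying that to "egakkyczswtoq" gives "qakkyczswtog".

qakkyczswtog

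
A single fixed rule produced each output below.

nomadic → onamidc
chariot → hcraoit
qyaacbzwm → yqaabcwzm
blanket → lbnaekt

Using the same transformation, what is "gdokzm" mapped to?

What's happening: swap each adjacent pair of characters (1↔2, 3↔4, ...).
On "gdokzm" that produces "dgkomz".

dgkomz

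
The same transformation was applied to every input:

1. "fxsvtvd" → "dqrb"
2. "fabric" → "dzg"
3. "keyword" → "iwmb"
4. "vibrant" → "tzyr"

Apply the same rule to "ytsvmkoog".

wqkme

The pattern: shift every letter 2 places backward in the alphabet (wrapping around), then keep every other character starting from the first (positions 1st, 3rd, 5th, ...).
For "ytsvmkoog", step one produces "wrqtkimme"; step two turns that into "wqkme".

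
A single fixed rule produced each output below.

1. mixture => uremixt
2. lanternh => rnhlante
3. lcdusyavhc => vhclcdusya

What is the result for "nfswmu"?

wmunfs

The pattern: move the last 3 characters to the front (rotate right by 3).
Doing the same to "nfswmu": "wmunfs".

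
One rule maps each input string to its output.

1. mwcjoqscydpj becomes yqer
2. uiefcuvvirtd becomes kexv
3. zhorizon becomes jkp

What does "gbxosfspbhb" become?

durd

Looking at the pairs, the operation is to keep one character in every 3, starting at position 2 (positions 2nd, 5th, 8th, ...), then shift every letter 2 places forward in the alphabet (wrapping around).
Starting from "gbxosfspbhb": after the first operation, "bspb"; after the second, "durd".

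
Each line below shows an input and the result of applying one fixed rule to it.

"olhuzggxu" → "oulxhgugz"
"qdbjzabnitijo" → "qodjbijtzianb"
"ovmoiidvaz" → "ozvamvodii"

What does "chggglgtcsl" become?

What's happening: take characters alternately from the front and the back (1st, last, 2nd, 2nd-last, ...).
For "chggglgtcsl" the result is "clhsgcgtggl".

clhsgcgtggl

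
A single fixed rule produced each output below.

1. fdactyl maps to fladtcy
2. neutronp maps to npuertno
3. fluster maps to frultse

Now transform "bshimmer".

brhsmiem

What's happening: move the last character to the front, then swap each adjacent pair of characters (1↔2, 3↔4, ...).
For "bshimmer", step one produces "rbshimme"; step two turns that into "brhsmiem".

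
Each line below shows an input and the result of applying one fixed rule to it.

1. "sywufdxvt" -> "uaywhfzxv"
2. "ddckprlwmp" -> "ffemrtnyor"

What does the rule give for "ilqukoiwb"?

Each output is the input with this applied: shift every letter 2 places forward in the alphabet (wrapping around).
On "ilqukoiwb" that produces "knswmqkyd".

knswmqkyd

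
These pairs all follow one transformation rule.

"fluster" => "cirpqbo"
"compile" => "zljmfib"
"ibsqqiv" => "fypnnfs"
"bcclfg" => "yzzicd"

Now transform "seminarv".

pbjfkxos

In each case the input is transformed by: shift every letter 3 places backward in the alphabet (wrapping around).
For "seminarv" the result is "pbjfkxos".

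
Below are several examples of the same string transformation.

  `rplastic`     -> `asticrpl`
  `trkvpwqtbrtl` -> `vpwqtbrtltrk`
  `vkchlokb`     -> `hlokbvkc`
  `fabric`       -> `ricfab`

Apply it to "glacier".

ciergla

The transformation: move the first 3 characters to the end (rotate left by 3).
Doing the same to "glacier": "ciergla".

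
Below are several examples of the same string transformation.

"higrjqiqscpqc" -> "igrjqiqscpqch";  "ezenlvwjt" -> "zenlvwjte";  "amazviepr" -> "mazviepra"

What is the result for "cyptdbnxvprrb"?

The rule is to move the first character to the end.
Applying that to "cyptdbnxvprrb" gives "yptdbnxvprrbc".

yptdbnxvprrbc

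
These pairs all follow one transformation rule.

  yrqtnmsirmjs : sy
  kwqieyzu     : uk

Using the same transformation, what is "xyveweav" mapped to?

The rule is to move the last character to the front, then keep only the first 2 characters.
Starting from "xyveweav": after the first operation, "vxyvewea"; after the second, "vx".
(Check on "yrqtnmsirmjs": → "syrqtnmsirmj" → "sy" ✓)

vx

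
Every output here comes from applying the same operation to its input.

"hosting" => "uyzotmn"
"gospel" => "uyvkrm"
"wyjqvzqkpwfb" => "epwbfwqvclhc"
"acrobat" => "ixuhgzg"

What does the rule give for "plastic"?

The transformation: shift every letter 6 places forward in the alphabet (wrapping around), then move the first character to the end.
Applying that to "plastic" gives "rgyzoiv".

rgyzoiv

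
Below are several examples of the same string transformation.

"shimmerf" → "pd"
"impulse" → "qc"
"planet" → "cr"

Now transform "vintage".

In each case the input is transformed by: shift every letter 2 places backward in the alphabet (wrapping around), then keep only the last 2 characters.
On "vintage": the first step gives "tglryec", and the second then gives "ec".

ec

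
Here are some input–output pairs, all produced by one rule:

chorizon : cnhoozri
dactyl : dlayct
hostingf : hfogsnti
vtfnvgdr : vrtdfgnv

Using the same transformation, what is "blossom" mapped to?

bmlooss

Looking at the pairs, the operation is to take characters alternately from the front and the back (1st, last, 2nd, 2nd-last, ...).
Applying that to "blossom" gives "bmlooss".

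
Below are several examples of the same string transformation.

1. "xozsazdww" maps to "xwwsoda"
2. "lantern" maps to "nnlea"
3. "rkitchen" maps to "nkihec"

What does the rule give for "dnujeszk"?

In each case the input is transformed by: sort the characters into reverse alphabetical order, then delete the first 2 characters.
For "dnujeszk", step one produces "zusnkjed"; step two turns that into "snkjed".

snkjed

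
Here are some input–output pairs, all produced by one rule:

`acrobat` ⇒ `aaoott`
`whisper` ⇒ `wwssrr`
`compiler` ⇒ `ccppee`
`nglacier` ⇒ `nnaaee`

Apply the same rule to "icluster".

The rule is to keep one character in every 3, starting at position 1 (positions 1st, 4th, 7th, ...), then double every character.
"icluster" → "iue" → "iiuuee".

iiuuee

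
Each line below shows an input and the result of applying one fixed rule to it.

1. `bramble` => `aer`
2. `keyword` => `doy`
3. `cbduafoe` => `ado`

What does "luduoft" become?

The pattern: sort the characters into alphabetical order, then keep one character in every 3, starting at position 1 (positions 1st, 4th, 7th, ...).
Applying both steps to "luduoft": "dflotuu", then "dou".

dou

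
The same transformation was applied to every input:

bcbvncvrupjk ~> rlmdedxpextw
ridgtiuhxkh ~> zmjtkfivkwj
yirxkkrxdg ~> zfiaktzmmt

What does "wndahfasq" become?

In each case the input is transformed by: shift every letter 2 places forward in the alphabet (wrapping around), then move the last 3 characters to the front (rotate right by 3).
On "wndahfasq": the first step gives "ypfcjhcus", and the second then gives "cusypfcjh".

cusypfcjh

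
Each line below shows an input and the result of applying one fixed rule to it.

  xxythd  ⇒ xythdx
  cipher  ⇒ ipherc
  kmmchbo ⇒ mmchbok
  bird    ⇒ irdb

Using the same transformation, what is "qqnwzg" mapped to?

The transformation: move the first character to the end.
"qqnwzg" → "qnwzgq".

qnwzgq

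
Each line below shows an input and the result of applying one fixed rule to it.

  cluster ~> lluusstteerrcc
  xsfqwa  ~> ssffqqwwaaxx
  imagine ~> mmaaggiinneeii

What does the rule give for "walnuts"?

What's happening: move the first character to the end, then double every character.
Applying both steps to "walnuts": "alnutsw", then "aallnnuuttssww".

aallnnuuttssww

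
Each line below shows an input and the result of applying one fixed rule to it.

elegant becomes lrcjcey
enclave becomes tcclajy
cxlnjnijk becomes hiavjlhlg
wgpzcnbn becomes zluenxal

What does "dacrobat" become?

yrbyapmz

Each output is the input with this applied: shift every letter 2 places backward in the alphabet (wrapping around), then move the last 2 characters to the front (rotate right by 2).
"dacrobat" → "byapmzyr" → "yrbyapmz".
(Check on "elegant": → "cjceylr" → "lrcjcey" ✓)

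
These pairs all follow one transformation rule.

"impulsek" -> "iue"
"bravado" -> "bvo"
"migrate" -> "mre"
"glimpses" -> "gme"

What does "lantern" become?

ltn

The rule is to keep one character in every 3, starting at position 1 (positions 1st, 4th, 7th, ...).
For "lantern" the result is "ltn".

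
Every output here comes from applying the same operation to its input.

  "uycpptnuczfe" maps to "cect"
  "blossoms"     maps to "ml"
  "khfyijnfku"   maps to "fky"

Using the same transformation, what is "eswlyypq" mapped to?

ps

Each output is the input with this applied: swap the front and back halves of the string, then keep one character in every 3, starting at position 3 (positions 3rd, 6th, 9th, ...).
"eswlyypq" → "yypqeswl" → "ps".
(Check on "uycpptnuczfe": → "nuczfeuycppt" → "cect" ✓)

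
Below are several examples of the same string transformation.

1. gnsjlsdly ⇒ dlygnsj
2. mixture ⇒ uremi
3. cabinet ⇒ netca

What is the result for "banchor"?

horba

Rule — move the last 3 characters to the front (rotate right by 3), then delete the last 2 characters.
For "banchor", step one produces "horbanc"; step two turns that into "horba".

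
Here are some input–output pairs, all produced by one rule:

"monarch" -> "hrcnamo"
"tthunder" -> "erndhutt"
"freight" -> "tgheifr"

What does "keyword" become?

In each case the input is transformed by: swap each adjacent pair of characters (1↔2, 3↔4, ...), then reverse the string.
For "keyword", step one produces "ekwyrod"; step two turns that into "dorywke".

dorywke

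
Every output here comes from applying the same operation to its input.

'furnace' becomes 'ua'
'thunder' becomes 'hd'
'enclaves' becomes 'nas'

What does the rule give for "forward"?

Each output is the input with this applied: keep one character in every 3, starting at position 2 (positions 2nd, 5th, 8th, ...).
For "forward" the result is "oa".

oa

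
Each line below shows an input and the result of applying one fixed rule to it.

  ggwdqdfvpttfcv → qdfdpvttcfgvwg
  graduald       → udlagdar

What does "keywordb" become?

owdrkbye

Each output is the input with this applied: move the first 3 characters to the end (rotate left by 3), then swap each adjacent pair of characters (1↔2, 3↔4, ...).
Applying both steps to "keywordb": "wordbkey", then "owdrkbye".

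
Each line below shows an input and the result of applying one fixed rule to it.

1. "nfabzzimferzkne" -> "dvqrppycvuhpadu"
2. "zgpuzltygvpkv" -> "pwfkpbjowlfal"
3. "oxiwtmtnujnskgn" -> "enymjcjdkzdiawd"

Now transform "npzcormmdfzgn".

Looking at the pairs, the operation is to shift every letter 10 places backward in the alphabet (wrapping around).
Doing the same to "npzcormmdfzgn": "dfpsehcctvpwd".

dfpsehcctvpwd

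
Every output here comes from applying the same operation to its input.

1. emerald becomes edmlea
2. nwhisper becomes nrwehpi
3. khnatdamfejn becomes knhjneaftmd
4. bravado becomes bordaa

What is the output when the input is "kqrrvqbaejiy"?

kyqirjrevaq

The pattern: take characters alternately from the front and the back (1st, last, 2nd, 2nd-last, ...), then delete the last character.
On "kqrrvqbaejiy": the first step gives "kyqirjrevaqb", and the second then gives "kyqirjrevaq".
(Check on "emerald": → "edmlear" → "edmlea" ✓)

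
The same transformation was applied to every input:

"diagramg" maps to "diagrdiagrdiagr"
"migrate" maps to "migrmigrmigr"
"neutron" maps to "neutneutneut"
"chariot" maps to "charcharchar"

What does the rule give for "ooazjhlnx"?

ooazjhooazjhooazjh

The pattern: delete the last 3 characters, then write the whole string 3 times in a row.
So "ooazjhlnx" becomes "ooazjhooazjhooazjh".
(Check on "migrate": → "migr" → "migrmigrmigr" ✓)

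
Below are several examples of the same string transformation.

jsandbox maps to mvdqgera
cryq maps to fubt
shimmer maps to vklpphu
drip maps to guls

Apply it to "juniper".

Looking at the pairs, the operation is to shift every letter 3 places forward in the alphabet (wrapping around).
Applying that to "juniper" gives "mxqlshu".

mxqlshu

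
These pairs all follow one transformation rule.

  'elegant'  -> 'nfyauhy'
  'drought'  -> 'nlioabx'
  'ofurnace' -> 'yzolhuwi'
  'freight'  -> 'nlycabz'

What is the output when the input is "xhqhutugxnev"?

pbkbonoarhyr

The rule is to shift every letter 6 places backward in the alphabet (wrapping around), then swap the first and last characters.
Applying both steps to "xhqhutugxnev": "rbkbonoarhyp", then "pbkbonoarhyr".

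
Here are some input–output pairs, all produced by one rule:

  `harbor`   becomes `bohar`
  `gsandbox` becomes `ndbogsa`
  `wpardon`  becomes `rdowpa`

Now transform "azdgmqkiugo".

gmqkiugazd

The transformation: delete the last character, then move the first 3 characters to the end (rotate left by 3).
Applying that to "azdgmqkiugo" gives "gmqkiugazd".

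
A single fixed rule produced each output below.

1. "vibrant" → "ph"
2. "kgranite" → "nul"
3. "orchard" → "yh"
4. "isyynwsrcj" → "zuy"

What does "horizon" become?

The rule is to keep one character in every 3, starting at position 2 (positions 2nd, 5th, 8th, ...), then shift every letter 7 places forward in the alphabet (wrapping around).
Working it through for "horizon": intermediate "oz", final "vg".

vg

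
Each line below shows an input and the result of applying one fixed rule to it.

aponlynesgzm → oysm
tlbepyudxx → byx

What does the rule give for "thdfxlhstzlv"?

Looking at the pairs, the operation is to keep one character in every 3, starting at position 3 (positions 3rd, 6th, 9th, ...).
On "thdfxlhstzlv" that produces "dltv".

dltv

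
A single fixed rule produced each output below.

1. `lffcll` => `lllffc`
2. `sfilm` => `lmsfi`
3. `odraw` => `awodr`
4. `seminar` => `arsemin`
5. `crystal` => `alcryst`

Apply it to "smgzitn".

tnsmgzi

The pattern: move the last 2 characters to the front (rotate right by 2).
Applying that to "smgzitn" gives "tnsmgzi".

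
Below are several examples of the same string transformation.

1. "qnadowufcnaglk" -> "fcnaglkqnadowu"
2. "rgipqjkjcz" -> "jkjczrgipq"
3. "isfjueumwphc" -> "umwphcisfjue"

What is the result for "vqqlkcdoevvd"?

What's happening: swap the front and back halves of the string.
On "vqqlkcdoevvd" that produces "doevvdvqqlkc".

doevvdvqqlkc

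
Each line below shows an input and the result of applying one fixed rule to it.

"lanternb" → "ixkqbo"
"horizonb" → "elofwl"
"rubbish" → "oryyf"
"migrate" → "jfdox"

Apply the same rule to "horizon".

elofw

The transformation: shift every letter 3 places backward in the alphabet (wrapping around), then delete the last 2 characters.
For "horizon", step one produces "elofwlk"; step two turns that into "elofw".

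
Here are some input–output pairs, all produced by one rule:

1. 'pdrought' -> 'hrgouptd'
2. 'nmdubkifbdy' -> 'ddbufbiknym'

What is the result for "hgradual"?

aruadhlg

In each case the input is transformed by: take characters alternately from the front and the back (1st, last, 2nd, 2nd-last, ...), then move the first 3 characters to the end (rotate left by 3).
Working it through for "hgradual": intermediate "hlgaruad", final "aruadhlg".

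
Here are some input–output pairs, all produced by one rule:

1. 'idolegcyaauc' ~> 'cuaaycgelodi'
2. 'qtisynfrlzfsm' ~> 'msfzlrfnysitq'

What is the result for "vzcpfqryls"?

The transformation: reverse the string.
For "vzcpfqryls" the result is "slyrqfpczv".

slyrqfpczv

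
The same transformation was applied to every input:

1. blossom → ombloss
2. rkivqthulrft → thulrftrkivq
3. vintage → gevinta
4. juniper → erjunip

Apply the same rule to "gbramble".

blegbram

The transformation: move the first 2 characters to the end (rotate left by 2), then move the first 3 characters to the end (rotate left by 3).
Applying both steps to "gbramble": "ramblegb", then "blegbram".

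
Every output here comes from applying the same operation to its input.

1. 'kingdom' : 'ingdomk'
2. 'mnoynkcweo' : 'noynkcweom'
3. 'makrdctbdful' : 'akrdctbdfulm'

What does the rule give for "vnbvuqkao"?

nbvuqkaov

In each case the input is transformed by: move the first character to the end.
For "vnbvuqkao" the result is "nbvuqkaov".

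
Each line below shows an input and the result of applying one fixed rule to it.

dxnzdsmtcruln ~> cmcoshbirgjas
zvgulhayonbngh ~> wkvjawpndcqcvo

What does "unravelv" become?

The pattern: shift every letter 11 places backward in the alphabet (wrapping around), then swap the first and last characters.
Starting from "unravelv": after the first operation, "jcgpktak"; after the second, "kcgpktaj".
(Check on "dxnzdsmtcruln": → "smcoshbirgjac" → "cmcoshbirgjas" ✓)

kcgpktaj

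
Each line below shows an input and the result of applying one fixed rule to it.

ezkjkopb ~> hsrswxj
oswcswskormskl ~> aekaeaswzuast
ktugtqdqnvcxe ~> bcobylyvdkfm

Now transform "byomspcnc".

gwuaxkvk

In each case the input is transformed by: shift every letter 8 places forward in the alphabet (wrapping around), then delete the first character.
Working it through for "byomspcnc": intermediate "jgwuaxkvk", final "gwuaxkvk".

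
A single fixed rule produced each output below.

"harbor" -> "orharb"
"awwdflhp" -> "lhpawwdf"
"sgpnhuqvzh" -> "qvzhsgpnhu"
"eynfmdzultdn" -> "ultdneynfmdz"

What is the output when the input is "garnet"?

etgarn

The rule is to swap the front and back halves of the string, then move the first character to the end.
For "garnet", step one produces "netgar"; step two turns that into "etgarn".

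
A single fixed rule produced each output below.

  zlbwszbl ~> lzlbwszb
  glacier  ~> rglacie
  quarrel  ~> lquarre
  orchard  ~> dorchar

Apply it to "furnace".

efurnac

The rule is to move the last character to the front.
On "furnace" that produces "efurnac".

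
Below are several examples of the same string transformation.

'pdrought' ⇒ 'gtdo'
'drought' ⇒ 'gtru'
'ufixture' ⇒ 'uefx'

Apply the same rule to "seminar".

nrei

What's happening: move the last 3 characters to the front (rotate right by 3), then keep every other character starting from the first (positions 1st, 3rd, 5th, ...).
"seminar" → "narsemi" → "nrei".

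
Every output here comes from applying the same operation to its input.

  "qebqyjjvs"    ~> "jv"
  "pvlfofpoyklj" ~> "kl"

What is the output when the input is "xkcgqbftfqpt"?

qp

Rule — move the last 3 characters to the front (rotate right by 3), then keep only the first 2 characters.
Doing the same to "xkcgqbftfqpt": "qp".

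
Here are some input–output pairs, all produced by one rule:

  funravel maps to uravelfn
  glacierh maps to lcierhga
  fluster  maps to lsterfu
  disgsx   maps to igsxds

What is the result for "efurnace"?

The rule is to move the first 2 characters to the end (rotate left by 2), then swap the first and last characters.
Starting from "efurnace": after the first operation, "urnaceef"; after the second, "frnaceeu".

frnaceeu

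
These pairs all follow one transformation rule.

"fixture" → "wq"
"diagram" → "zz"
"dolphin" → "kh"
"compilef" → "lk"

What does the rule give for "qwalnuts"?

The rule is to shift every letter 1 place backward in the alphabet (wrapping around), then keep one character in every 3, starting at position 3 (positions 3rd, 6th, 9th, ...).
On "qwalnuts": the first step gives "pvzkmtsr", and the second then gives "zt".

zt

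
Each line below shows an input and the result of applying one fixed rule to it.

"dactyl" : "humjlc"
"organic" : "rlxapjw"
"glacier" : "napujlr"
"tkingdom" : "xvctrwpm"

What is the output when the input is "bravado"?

mxkajej

In each case the input is transformed by: shift every letter 9 places forward in the alphabet (wrapping around), then move the last 2 characters to the front (rotate right by 2).
Starting from "bravado": after the first operation, "kajejmx"; after the second, "mxkajej".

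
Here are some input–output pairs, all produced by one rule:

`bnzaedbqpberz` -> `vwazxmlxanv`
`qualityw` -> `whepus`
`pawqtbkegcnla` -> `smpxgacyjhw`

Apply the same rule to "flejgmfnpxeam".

afcibjltawi

The transformation: shift every letter 4 places backward in the alphabet (wrapping around), then delete the first 2 characters.
For "flejgmfnpxeam" the result is "afcibjltawi".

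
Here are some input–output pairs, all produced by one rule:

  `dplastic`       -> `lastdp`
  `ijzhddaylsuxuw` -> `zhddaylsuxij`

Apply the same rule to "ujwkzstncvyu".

Rule — delete the last 2 characters, then move the first 2 characters to the end (rotate left by 2).
For "ujwkzstncvyu" the result is "wkzstncvuj".

wkzstncvuj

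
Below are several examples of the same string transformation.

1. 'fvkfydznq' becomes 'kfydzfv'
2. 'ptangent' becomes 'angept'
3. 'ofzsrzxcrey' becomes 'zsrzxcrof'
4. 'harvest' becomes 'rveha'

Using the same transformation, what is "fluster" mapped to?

ustfl

The pattern: delete the last 2 characters, then move the first 2 characters to the end (rotate left by 2).
Working it through for "fluster": intermediate "flust", final "ustfl".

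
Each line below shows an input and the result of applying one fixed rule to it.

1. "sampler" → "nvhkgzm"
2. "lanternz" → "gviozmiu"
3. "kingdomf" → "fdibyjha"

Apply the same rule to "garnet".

bvmizo

What's happening: shift every letter 5 places backward in the alphabet (wrapping around).
On "garnet" that produces "bvmizo".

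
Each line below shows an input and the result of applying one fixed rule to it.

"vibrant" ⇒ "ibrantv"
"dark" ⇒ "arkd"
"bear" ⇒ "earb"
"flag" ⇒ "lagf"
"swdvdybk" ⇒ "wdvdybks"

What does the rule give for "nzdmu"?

The pattern: move the first character to the end.
"nzdmu" → "zdmun".

zdmun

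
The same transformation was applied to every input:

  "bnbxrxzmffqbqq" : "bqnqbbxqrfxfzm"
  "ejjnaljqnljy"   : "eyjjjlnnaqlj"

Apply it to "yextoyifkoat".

The rule is to take characters alternately from the front and the back (1st, last, 2nd, 2nd-last, ...).
"yextoyifkoat" → "yteaxotkofyi".

yteaxotkofyi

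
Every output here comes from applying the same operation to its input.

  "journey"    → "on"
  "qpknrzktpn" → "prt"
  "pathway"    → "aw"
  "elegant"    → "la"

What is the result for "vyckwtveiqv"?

ywev

The transformation: keep one character in every 3, starting at position 2 (positions 2nd, 5th, 8th, ...).
For "vyckwtveiqv" the result is "ywev".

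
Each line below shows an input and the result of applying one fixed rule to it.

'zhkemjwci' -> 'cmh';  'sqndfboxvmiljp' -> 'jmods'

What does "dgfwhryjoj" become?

The pattern: reverse the string, then keep one character in every 3, starting at position 2 (positions 2nd, 5th, 8th, ...).
For "dgfwhryjoj", step one produces "jojyrhwfgd"; step two turns that into "orf".

orf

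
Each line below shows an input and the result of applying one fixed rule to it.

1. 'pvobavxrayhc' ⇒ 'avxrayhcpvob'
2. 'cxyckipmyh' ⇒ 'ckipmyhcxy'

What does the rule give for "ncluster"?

The rule is to move the last 2 characters to the front (rotate right by 2), then swap the front and back halves of the string.
Applying both steps to "ncluster": "ernclust", then "lusternc".

lusternc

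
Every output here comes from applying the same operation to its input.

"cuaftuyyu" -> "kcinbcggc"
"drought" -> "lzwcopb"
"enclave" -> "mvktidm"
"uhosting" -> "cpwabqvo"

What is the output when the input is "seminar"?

amuqviz

The transformation: shift every letter 8 places forward in the alphabet (wrapping around).
So "seminar" becomes "amuqviz".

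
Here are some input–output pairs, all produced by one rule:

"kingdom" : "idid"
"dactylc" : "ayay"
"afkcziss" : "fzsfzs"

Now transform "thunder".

In each case the input is transformed by: keep one character in every 3, starting at position 2 (positions 2nd, 5th, 8th, ...), then write the whole string twice.
On "thunder": the first step gives "hd", and the second then gives "hdhd".
(Check on "kingdom": → "id" → "idid" ✓)

hdhd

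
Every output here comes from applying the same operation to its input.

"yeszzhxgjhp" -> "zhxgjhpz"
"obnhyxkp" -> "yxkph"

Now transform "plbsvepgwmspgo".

vepgwmspgos

The rule is to delete the first 3 characters, then move the first character to the end.
"plbsvepgwmspgo" → "svepgwmspgo" → "vepgwmspgos".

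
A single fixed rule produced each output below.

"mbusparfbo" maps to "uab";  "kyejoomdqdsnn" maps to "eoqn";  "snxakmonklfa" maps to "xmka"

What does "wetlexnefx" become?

What's happening: keep one character in every 3, starting at position 3 (positions 3rd, 6th, 9th, ...).
For "wetlexnefx" the result is "txf".

txf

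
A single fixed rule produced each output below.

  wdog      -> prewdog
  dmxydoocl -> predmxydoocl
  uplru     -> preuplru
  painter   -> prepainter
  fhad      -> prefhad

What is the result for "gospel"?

The transformation: prepend "pre".
"gospel" → "pregospel".

pregospel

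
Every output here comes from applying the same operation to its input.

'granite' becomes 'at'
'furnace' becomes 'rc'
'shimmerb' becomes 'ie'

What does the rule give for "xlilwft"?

Each output is the input with this applied: keep one character in every 3, starting at position 3 (positions 3rd, 6th, 9th, ...).
On "xlilwft" that produces "if".

if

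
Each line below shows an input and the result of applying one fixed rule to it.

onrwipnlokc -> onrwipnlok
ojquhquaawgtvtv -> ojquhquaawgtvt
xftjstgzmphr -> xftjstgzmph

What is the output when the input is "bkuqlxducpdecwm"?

Looking at the pairs, the operation is to delete the last character.
So "bkuqlxducpdecwm" becomes "bkuqlxducpdecw".

bkuqlxducpdecw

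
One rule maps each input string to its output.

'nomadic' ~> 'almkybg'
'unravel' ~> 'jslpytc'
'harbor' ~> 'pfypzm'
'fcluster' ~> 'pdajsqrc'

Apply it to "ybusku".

Rule — move the last character to the front, then shift every letter 2 places backward in the alphabet (wrapping around).
On "ybusku": the first step gives "uybusk", and the second then gives "swzsqi".

swzsqi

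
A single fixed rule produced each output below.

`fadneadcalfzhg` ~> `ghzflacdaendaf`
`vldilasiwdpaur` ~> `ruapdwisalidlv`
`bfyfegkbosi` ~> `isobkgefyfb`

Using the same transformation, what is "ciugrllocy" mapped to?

Looking at the pairs, the operation is to reverse the string.
Doing the same to "ciugrllocy": "ycollrguic".

ycollrguic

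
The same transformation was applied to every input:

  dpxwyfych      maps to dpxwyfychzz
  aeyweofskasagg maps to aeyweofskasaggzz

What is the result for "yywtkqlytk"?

In each case the input is transformed by: append "zz".
On "yywtkqlytk" that produces "yywtkqlytkzz".

yywtkqlytkzz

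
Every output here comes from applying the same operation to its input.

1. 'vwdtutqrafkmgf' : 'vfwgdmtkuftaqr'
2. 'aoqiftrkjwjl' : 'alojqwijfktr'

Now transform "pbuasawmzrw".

pwbruzamswa

The pattern: take characters alternately from the front and the back (1st, last, 2nd, 2nd-last, ...).
For "pbuasawmzrw" the result is "pwbruzamswa".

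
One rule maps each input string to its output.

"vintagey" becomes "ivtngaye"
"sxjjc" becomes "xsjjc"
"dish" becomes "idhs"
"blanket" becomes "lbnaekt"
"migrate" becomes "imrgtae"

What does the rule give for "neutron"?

Each output is the input with this applied: swap each adjacent pair of characters (1↔2, 3↔4, ...).
For "neutron" the result is "entuorn".

entuorn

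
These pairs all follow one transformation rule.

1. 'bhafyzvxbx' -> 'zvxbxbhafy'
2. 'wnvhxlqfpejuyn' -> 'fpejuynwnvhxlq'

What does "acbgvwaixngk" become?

The rule is to swap the front and back halves of the string.
Doing the same to "acbgvwaixngk": "aixngkacbgvw".

aixngkacbgvw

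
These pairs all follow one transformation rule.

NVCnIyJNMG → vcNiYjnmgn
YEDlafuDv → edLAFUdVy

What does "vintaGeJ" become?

What's happening: move the first character to the end, then flip the case of every letter.
Working it through for "vintaGeJ": intermediate "intaGeJv", final "INTAgEjV".
(Check on "NVCnIyJNMG": → "VCnIyJNMGN" → "vcNiYjnmgn" ✓)

INTAgEjV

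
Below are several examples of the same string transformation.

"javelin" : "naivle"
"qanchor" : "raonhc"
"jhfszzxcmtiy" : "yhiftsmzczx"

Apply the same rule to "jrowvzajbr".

Looking at the pairs, the operation is to take characters alternately from the front and the back (1st, last, 2nd, 2nd-last, ...), then delete the first character.
For "jrowvzajbr" the result is "rrbojwavz".

rrbojwavz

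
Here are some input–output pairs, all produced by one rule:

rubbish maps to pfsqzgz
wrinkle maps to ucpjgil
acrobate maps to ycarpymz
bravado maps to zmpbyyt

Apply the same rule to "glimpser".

What's happening: take characters alternately from the front and the back (1st, last, 2nd, 2nd-last, ...), then shift every letter 2 places backward in the alphabet (wrapping around).
Starting from "glimpser": after the first operation, "grleismp"; after the second, "epjcgqkn".

epjcgqkn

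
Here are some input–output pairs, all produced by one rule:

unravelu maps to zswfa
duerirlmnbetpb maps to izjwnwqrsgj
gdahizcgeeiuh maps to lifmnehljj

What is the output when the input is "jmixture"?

Looking at the pairs, the operation is to shift every letter 5 places forward in the alphabet (wrapping around), then delete the last 3 characters.
For "jmixture", step one produces "orncyzwj"; step two turns that into "orncy".
(Check on "duerirlmnbetpb": → "izjwnwqrsgjyug" → "izjwnwqrsgj" ✓)

orncy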